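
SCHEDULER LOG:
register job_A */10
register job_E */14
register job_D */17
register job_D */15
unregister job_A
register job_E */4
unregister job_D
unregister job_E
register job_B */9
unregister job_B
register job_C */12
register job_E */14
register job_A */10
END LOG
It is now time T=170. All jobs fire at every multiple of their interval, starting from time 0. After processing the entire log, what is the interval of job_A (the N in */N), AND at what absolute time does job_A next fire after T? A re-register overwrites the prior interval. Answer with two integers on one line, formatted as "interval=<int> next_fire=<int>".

Answer: interval=10 next_fire=180

Derivation:
Op 1: register job_A */10 -> active={job_A:*/10}
Op 2: register job_E */14 -> active={job_A:*/10, job_E:*/14}
Op 3: register job_D */17 -> active={job_A:*/10, job_D:*/17, job_E:*/14}
Op 4: register job_D */15 -> active={job_A:*/10, job_D:*/15, job_E:*/14}
Op 5: unregister job_A -> active={job_D:*/15, job_E:*/14}
Op 6: register job_E */4 -> active={job_D:*/15, job_E:*/4}
Op 7: unregister job_D -> active={job_E:*/4}
Op 8: unregister job_E -> active={}
Op 9: register job_B */9 -> active={job_B:*/9}
Op 10: unregister job_B -> active={}
Op 11: register job_C */12 -> active={job_C:*/12}
Op 12: register job_E */14 -> active={job_C:*/12, job_E:*/14}
Op 13: register job_A */10 -> active={job_A:*/10, job_C:*/12, job_E:*/14}
Final interval of job_A = 10
Next fire of job_A after T=170: (170//10+1)*10 = 180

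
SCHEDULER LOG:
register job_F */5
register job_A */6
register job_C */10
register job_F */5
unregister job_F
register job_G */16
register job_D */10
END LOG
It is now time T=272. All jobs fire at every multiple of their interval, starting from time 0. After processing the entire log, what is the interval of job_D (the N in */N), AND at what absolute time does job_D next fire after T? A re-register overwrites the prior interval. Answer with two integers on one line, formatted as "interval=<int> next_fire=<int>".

Op 1: register job_F */5 -> active={job_F:*/5}
Op 2: register job_A */6 -> active={job_A:*/6, job_F:*/5}
Op 3: register job_C */10 -> active={job_A:*/6, job_C:*/10, job_F:*/5}
Op 4: register job_F */5 -> active={job_A:*/6, job_C:*/10, job_F:*/5}
Op 5: unregister job_F -> active={job_A:*/6, job_C:*/10}
Op 6: register job_G */16 -> active={job_A:*/6, job_C:*/10, job_G:*/16}
Op 7: register job_D */10 -> active={job_A:*/6, job_C:*/10, job_D:*/10, job_G:*/16}
Final interval of job_D = 10
Next fire of job_D after T=272: (272//10+1)*10 = 280

Answer: interval=10 next_fire=280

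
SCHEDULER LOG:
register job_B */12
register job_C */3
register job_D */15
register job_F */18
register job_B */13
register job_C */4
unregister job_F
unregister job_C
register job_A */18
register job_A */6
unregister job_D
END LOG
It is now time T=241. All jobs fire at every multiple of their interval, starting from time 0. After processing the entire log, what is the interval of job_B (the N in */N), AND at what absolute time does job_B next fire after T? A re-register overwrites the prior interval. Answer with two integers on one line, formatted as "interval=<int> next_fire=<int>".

Op 1: register job_B */12 -> active={job_B:*/12}
Op 2: register job_C */3 -> active={job_B:*/12, job_C:*/3}
Op 3: register job_D */15 -> active={job_B:*/12, job_C:*/3, job_D:*/15}
Op 4: register job_F */18 -> active={job_B:*/12, job_C:*/3, job_D:*/15, job_F:*/18}
Op 5: register job_B */13 -> active={job_B:*/13, job_C:*/3, job_D:*/15, job_F:*/18}
Op 6: register job_C */4 -> active={job_B:*/13, job_C:*/4, job_D:*/15, job_F:*/18}
Op 7: unregister job_F -> active={job_B:*/13, job_C:*/4, job_D:*/15}
Op 8: unregister job_C -> active={job_B:*/13, job_D:*/15}
Op 9: register job_A */18 -> active={job_A:*/18, job_B:*/13, job_D:*/15}
Op 10: register job_A */6 -> active={job_A:*/6, job_B:*/13, job_D:*/15}
Op 11: unregister job_D -> active={job_A:*/6, job_B:*/13}
Final interval of job_B = 13
Next fire of job_B after T=241: (241//13+1)*13 = 247

Answer: interval=13 next_fire=247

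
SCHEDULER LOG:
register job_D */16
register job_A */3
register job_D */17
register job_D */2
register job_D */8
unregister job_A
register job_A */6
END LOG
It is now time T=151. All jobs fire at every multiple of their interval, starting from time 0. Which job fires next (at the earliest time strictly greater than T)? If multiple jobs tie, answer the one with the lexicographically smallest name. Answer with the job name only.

Op 1: register job_D */16 -> active={job_D:*/16}
Op 2: register job_A */3 -> active={job_A:*/3, job_D:*/16}
Op 3: register job_D */17 -> active={job_A:*/3, job_D:*/17}
Op 4: register job_D */2 -> active={job_A:*/3, job_D:*/2}
Op 5: register job_D */8 -> active={job_A:*/3, job_D:*/8}
Op 6: unregister job_A -> active={job_D:*/8}
Op 7: register job_A */6 -> active={job_A:*/6, job_D:*/8}
  job_A: interval 6, next fire after T=151 is 156
  job_D: interval 8, next fire after T=151 is 152
Earliest = 152, winner (lex tiebreak) = job_D

Answer: job_D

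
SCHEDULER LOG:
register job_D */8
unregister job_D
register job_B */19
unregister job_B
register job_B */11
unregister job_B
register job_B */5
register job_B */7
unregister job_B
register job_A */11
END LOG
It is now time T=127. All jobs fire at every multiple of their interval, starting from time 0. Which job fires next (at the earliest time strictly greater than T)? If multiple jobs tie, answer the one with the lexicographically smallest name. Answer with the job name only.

Answer: job_A

Derivation:
Op 1: register job_D */8 -> active={job_D:*/8}
Op 2: unregister job_D -> active={}
Op 3: register job_B */19 -> active={job_B:*/19}
Op 4: unregister job_B -> active={}
Op 5: register job_B */11 -> active={job_B:*/11}
Op 6: unregister job_B -> active={}
Op 7: register job_B */5 -> active={job_B:*/5}
Op 8: register job_B */7 -> active={job_B:*/7}
Op 9: unregister job_B -> active={}
Op 10: register job_A */11 -> active={job_A:*/11}
  job_A: interval 11, next fire after T=127 is 132
Earliest = 132, winner (lex tiebreak) = job_A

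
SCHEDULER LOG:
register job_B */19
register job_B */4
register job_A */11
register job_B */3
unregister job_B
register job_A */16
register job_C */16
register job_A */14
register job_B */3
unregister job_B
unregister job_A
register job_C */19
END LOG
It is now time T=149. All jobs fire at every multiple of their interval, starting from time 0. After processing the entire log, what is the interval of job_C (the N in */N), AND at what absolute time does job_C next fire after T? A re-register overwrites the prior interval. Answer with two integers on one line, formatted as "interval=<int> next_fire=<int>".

Op 1: register job_B */19 -> active={job_B:*/19}
Op 2: register job_B */4 -> active={job_B:*/4}
Op 3: register job_A */11 -> active={job_A:*/11, job_B:*/4}
Op 4: register job_B */3 -> active={job_A:*/11, job_B:*/3}
Op 5: unregister job_B -> active={job_A:*/11}
Op 6: register job_A */16 -> active={job_A:*/16}
Op 7: register job_C */16 -> active={job_A:*/16, job_C:*/16}
Op 8: register job_A */14 -> active={job_A:*/14, job_C:*/16}
Op 9: register job_B */3 -> active={job_A:*/14, job_B:*/3, job_C:*/16}
Op 10: unregister job_B -> active={job_A:*/14, job_C:*/16}
Op 11: unregister job_A -> active={job_C:*/16}
Op 12: register job_C */19 -> active={job_C:*/19}
Final interval of job_C = 19
Next fire of job_C after T=149: (149//19+1)*19 = 152

Answer: interval=19 next_fire=152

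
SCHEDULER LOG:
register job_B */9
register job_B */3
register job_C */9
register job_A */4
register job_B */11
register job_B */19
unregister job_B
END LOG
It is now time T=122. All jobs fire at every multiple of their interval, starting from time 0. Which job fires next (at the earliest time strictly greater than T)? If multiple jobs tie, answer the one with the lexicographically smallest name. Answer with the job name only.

Answer: job_A

Derivation:
Op 1: register job_B */9 -> active={job_B:*/9}
Op 2: register job_B */3 -> active={job_B:*/3}
Op 3: register job_C */9 -> active={job_B:*/3, job_C:*/9}
Op 4: register job_A */4 -> active={job_A:*/4, job_B:*/3, job_C:*/9}
Op 5: register job_B */11 -> active={job_A:*/4, job_B:*/11, job_C:*/9}
Op 6: register job_B */19 -> active={job_A:*/4, job_B:*/19, job_C:*/9}
Op 7: unregister job_B -> active={job_A:*/4, job_C:*/9}
  job_A: interval 4, next fire after T=122 is 124
  job_C: interval 9, next fire after T=122 is 126
Earliest = 124, winner (lex tiebreak) = job_A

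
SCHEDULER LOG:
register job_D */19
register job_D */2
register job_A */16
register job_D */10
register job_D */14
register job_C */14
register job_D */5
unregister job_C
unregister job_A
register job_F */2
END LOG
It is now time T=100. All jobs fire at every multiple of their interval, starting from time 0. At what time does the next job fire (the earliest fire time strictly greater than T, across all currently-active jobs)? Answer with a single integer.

Answer: 102

Derivation:
Op 1: register job_D */19 -> active={job_D:*/19}
Op 2: register job_D */2 -> active={job_D:*/2}
Op 3: register job_A */16 -> active={job_A:*/16, job_D:*/2}
Op 4: register job_D */10 -> active={job_A:*/16, job_D:*/10}
Op 5: register job_D */14 -> active={job_A:*/16, job_D:*/14}
Op 6: register job_C */14 -> active={job_A:*/16, job_C:*/14, job_D:*/14}
Op 7: register job_D */5 -> active={job_A:*/16, job_C:*/14, job_D:*/5}
Op 8: unregister job_C -> active={job_A:*/16, job_D:*/5}
Op 9: unregister job_A -> active={job_D:*/5}
Op 10: register job_F */2 -> active={job_D:*/5, job_F:*/2}
  job_D: interval 5, next fire after T=100 is 105
  job_F: interval 2, next fire after T=100 is 102
Earliest fire time = 102 (job job_F)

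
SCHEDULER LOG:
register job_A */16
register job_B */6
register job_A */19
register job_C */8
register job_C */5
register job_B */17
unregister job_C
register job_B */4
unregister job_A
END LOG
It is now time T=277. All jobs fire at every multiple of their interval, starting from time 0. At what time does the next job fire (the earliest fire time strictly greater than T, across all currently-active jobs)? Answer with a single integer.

Answer: 280

Derivation:
Op 1: register job_A */16 -> active={job_A:*/16}
Op 2: register job_B */6 -> active={job_A:*/16, job_B:*/6}
Op 3: register job_A */19 -> active={job_A:*/19, job_B:*/6}
Op 4: register job_C */8 -> active={job_A:*/19, job_B:*/6, job_C:*/8}
Op 5: register job_C */5 -> active={job_A:*/19, job_B:*/6, job_C:*/5}
Op 6: register job_B */17 -> active={job_A:*/19, job_B:*/17, job_C:*/5}
Op 7: unregister job_C -> active={job_A:*/19, job_B:*/17}
Op 8: register job_B */4 -> active={job_A:*/19, job_B:*/4}
Op 9: unregister job_A -> active={job_B:*/4}
  job_B: interval 4, next fire after T=277 is 280
Earliest fire time = 280 (job job_B)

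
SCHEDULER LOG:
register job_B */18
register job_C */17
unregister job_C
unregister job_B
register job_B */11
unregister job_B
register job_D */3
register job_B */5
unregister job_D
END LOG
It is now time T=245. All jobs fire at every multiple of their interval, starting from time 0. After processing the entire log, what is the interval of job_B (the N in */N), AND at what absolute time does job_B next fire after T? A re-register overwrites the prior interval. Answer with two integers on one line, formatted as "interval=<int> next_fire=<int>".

Op 1: register job_B */18 -> active={job_B:*/18}
Op 2: register job_C */17 -> active={job_B:*/18, job_C:*/17}
Op 3: unregister job_C -> active={job_B:*/18}
Op 4: unregister job_B -> active={}
Op 5: register job_B */11 -> active={job_B:*/11}
Op 6: unregister job_B -> active={}
Op 7: register job_D */3 -> active={job_D:*/3}
Op 8: register job_B */5 -> active={job_B:*/5, job_D:*/3}
Op 9: unregister job_D -> active={job_B:*/5}
Final interval of job_B = 5
Next fire of job_B after T=245: (245//5+1)*5 = 250

Answer: interval=5 next_fire=250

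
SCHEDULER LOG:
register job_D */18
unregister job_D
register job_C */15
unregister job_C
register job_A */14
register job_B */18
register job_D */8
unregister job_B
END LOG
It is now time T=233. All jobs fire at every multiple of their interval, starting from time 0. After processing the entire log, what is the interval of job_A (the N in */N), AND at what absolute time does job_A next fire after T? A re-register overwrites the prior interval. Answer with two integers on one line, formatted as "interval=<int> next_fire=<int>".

Answer: interval=14 next_fire=238

Derivation:
Op 1: register job_D */18 -> active={job_D:*/18}
Op 2: unregister job_D -> active={}
Op 3: register job_C */15 -> active={job_C:*/15}
Op 4: unregister job_C -> active={}
Op 5: register job_A */14 -> active={job_A:*/14}
Op 6: register job_B */18 -> active={job_A:*/14, job_B:*/18}
Op 7: register job_D */8 -> active={job_A:*/14, job_B:*/18, job_D:*/8}
Op 8: unregister job_B -> active={job_A:*/14, job_D:*/8}
Final interval of job_A = 14
Next fire of job_A after T=233: (233//14+1)*14 = 238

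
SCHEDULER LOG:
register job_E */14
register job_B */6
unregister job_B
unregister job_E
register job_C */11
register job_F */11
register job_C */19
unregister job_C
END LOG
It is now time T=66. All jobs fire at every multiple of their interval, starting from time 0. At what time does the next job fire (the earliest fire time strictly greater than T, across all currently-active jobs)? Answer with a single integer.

Op 1: register job_E */14 -> active={job_E:*/14}
Op 2: register job_B */6 -> active={job_B:*/6, job_E:*/14}
Op 3: unregister job_B -> active={job_E:*/14}
Op 4: unregister job_E -> active={}
Op 5: register job_C */11 -> active={job_C:*/11}
Op 6: register job_F */11 -> active={job_C:*/11, job_F:*/11}
Op 7: register job_C */19 -> active={job_C:*/19, job_F:*/11}
Op 8: unregister job_C -> active={job_F:*/11}
  job_F: interval 11, next fire after T=66 is 77
Earliest fire time = 77 (job job_F)

Answer: 77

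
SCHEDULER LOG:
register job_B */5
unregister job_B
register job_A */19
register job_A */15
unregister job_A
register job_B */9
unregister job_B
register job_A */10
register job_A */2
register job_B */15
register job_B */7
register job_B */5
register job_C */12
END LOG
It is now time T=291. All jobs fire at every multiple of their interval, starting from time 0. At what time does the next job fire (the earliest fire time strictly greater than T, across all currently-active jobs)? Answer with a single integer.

Op 1: register job_B */5 -> active={job_B:*/5}
Op 2: unregister job_B -> active={}
Op 3: register job_A */19 -> active={job_A:*/19}
Op 4: register job_A */15 -> active={job_A:*/15}
Op 5: unregister job_A -> active={}
Op 6: register job_B */9 -> active={job_B:*/9}
Op 7: unregister job_B -> active={}
Op 8: register job_A */10 -> active={job_A:*/10}
Op 9: register job_A */2 -> active={job_A:*/2}
Op 10: register job_B */15 -> active={job_A:*/2, job_B:*/15}
Op 11: register job_B */7 -> active={job_A:*/2, job_B:*/7}
Op 12: register job_B */5 -> active={job_A:*/2, job_B:*/5}
Op 13: register job_C */12 -> active={job_A:*/2, job_B:*/5, job_C:*/12}
  job_A: interval 2, next fire after T=291 is 292
  job_B: interval 5, next fire after T=291 is 295
  job_C: interval 12, next fire after T=291 is 300
Earliest fire time = 292 (job job_A)

Answer: 292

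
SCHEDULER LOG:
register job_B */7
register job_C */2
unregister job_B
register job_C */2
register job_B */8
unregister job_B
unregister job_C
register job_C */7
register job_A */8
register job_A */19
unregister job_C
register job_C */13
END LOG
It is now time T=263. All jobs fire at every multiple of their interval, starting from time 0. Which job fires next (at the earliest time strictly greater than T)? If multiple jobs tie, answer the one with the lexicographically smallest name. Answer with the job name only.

Answer: job_A

Derivation:
Op 1: register job_B */7 -> active={job_B:*/7}
Op 2: register job_C */2 -> active={job_B:*/7, job_C:*/2}
Op 3: unregister job_B -> active={job_C:*/2}
Op 4: register job_C */2 -> active={job_C:*/2}
Op 5: register job_B */8 -> active={job_B:*/8, job_C:*/2}
Op 6: unregister job_B -> active={job_C:*/2}
Op 7: unregister job_C -> active={}
Op 8: register job_C */7 -> active={job_C:*/7}
Op 9: register job_A */8 -> active={job_A:*/8, job_C:*/7}
Op 10: register job_A */19 -> active={job_A:*/19, job_C:*/7}
Op 11: unregister job_C -> active={job_A:*/19}
Op 12: register job_C */13 -> active={job_A:*/19, job_C:*/13}
  job_A: interval 19, next fire after T=263 is 266
  job_C: interval 13, next fire after T=263 is 273
Earliest = 266, winner (lex tiebreak) = job_A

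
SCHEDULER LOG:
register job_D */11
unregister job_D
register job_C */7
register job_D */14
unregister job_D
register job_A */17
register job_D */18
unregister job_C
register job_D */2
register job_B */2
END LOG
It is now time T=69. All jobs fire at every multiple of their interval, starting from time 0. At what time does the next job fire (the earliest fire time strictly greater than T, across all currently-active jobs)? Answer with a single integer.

Answer: 70

Derivation:
Op 1: register job_D */11 -> active={job_D:*/11}
Op 2: unregister job_D -> active={}
Op 3: register job_C */7 -> active={job_C:*/7}
Op 4: register job_D */14 -> active={job_C:*/7, job_D:*/14}
Op 5: unregister job_D -> active={job_C:*/7}
Op 6: register job_A */17 -> active={job_A:*/17, job_C:*/7}
Op 7: register job_D */18 -> active={job_A:*/17, job_C:*/7, job_D:*/18}
Op 8: unregister job_C -> active={job_A:*/17, job_D:*/18}
Op 9: register job_D */2 -> active={job_A:*/17, job_D:*/2}
Op 10: register job_B */2 -> active={job_A:*/17, job_B:*/2, job_D:*/2}
  job_A: interval 17, next fire after T=69 is 85
  job_B: interval 2, next fire after T=69 is 70
  job_D: interval 2, next fire after T=69 is 70
Earliest fire time = 70 (job job_B)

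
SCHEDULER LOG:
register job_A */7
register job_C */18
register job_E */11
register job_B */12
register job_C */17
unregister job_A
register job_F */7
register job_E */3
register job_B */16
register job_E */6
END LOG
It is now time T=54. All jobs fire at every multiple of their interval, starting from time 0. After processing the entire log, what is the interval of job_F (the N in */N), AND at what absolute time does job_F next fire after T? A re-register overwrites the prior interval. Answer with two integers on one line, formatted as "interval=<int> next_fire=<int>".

Op 1: register job_A */7 -> active={job_A:*/7}
Op 2: register job_C */18 -> active={job_A:*/7, job_C:*/18}
Op 3: register job_E */11 -> active={job_A:*/7, job_C:*/18, job_E:*/11}
Op 4: register job_B */12 -> active={job_A:*/7, job_B:*/12, job_C:*/18, job_E:*/11}
Op 5: register job_C */17 -> active={job_A:*/7, job_B:*/12, job_C:*/17, job_E:*/11}
Op 6: unregister job_A -> active={job_B:*/12, job_C:*/17, job_E:*/11}
Op 7: register job_F */7 -> active={job_B:*/12, job_C:*/17, job_E:*/11, job_F:*/7}
Op 8: register job_E */3 -> active={job_B:*/12, job_C:*/17, job_E:*/3, job_F:*/7}
Op 9: register job_B */16 -> active={job_B:*/16, job_C:*/17, job_E:*/3, job_F:*/7}
Op 10: register job_E */6 -> active={job_B:*/16, job_C:*/17, job_E:*/6, job_F:*/7}
Final interval of job_F = 7
Next fire of job_F after T=54: (54//7+1)*7 = 56

Answer: interval=7 next_fire=56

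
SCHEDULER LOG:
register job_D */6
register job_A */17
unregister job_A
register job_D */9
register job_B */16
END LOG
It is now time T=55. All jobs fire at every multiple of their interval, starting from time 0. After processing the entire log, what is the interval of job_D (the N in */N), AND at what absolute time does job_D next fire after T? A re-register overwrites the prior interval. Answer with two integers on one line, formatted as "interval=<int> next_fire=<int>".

Op 1: register job_D */6 -> active={job_D:*/6}
Op 2: register job_A */17 -> active={job_A:*/17, job_D:*/6}
Op 3: unregister job_A -> active={job_D:*/6}
Op 4: register job_D */9 -> active={job_D:*/9}
Op 5: register job_B */16 -> active={job_B:*/16, job_D:*/9}
Final interval of job_D = 9
Next fire of job_D after T=55: (55//9+1)*9 = 63

Answer: interval=9 next_fire=63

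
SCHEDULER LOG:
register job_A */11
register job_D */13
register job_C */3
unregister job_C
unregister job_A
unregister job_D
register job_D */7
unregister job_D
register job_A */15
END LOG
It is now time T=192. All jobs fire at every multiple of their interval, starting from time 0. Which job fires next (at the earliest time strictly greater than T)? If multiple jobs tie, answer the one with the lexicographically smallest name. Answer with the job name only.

Op 1: register job_A */11 -> active={job_A:*/11}
Op 2: register job_D */13 -> active={job_A:*/11, job_D:*/13}
Op 3: register job_C */3 -> active={job_A:*/11, job_C:*/3, job_D:*/13}
Op 4: unregister job_C -> active={job_A:*/11, job_D:*/13}
Op 5: unregister job_A -> active={job_D:*/13}
Op 6: unregister job_D -> active={}
Op 7: register job_D */7 -> active={job_D:*/7}
Op 8: unregister job_D -> active={}
Op 9: register job_A */15 -> active={job_A:*/15}
  job_A: interval 15, next fire after T=192 is 195
Earliest = 195, winner (lex tiebreak) = job_A

Answer: job_A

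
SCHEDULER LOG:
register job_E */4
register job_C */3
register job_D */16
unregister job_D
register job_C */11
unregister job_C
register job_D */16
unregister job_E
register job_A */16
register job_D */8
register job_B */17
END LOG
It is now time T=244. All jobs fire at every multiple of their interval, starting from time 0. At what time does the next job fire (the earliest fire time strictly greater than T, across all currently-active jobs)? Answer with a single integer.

Answer: 248

Derivation:
Op 1: register job_E */4 -> active={job_E:*/4}
Op 2: register job_C */3 -> active={job_C:*/3, job_E:*/4}
Op 3: register job_D */16 -> active={job_C:*/3, job_D:*/16, job_E:*/4}
Op 4: unregister job_D -> active={job_C:*/3, job_E:*/4}
Op 5: register job_C */11 -> active={job_C:*/11, job_E:*/4}
Op 6: unregister job_C -> active={job_E:*/4}
Op 7: register job_D */16 -> active={job_D:*/16, job_E:*/4}
Op 8: unregister job_E -> active={job_D:*/16}
Op 9: register job_A */16 -> active={job_A:*/16, job_D:*/16}
Op 10: register job_D */8 -> active={job_A:*/16, job_D:*/8}
Op 11: register job_B */17 -> active={job_A:*/16, job_B:*/17, job_D:*/8}
  job_A: interval 16, next fire after T=244 is 256
  job_B: interval 17, next fire after T=244 is 255
  job_D: interval 8, next fire after T=244 is 248
Earliest fire time = 248 (job job_D)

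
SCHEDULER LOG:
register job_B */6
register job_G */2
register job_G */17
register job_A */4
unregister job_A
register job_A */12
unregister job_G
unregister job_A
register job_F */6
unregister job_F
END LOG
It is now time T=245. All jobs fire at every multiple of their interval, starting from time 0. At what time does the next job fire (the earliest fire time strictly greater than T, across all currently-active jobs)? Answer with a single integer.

Op 1: register job_B */6 -> active={job_B:*/6}
Op 2: register job_G */2 -> active={job_B:*/6, job_G:*/2}
Op 3: register job_G */17 -> active={job_B:*/6, job_G:*/17}
Op 4: register job_A */4 -> active={job_A:*/4, job_B:*/6, job_G:*/17}
Op 5: unregister job_A -> active={job_B:*/6, job_G:*/17}
Op 6: register job_A */12 -> active={job_A:*/12, job_B:*/6, job_G:*/17}
Op 7: unregister job_G -> active={job_A:*/12, job_B:*/6}
Op 8: unregister job_A -> active={job_B:*/6}
Op 9: register job_F */6 -> active={job_B:*/6, job_F:*/6}
Op 10: unregister job_F -> active={job_B:*/6}
  job_B: interval 6, next fire after T=245 is 246
Earliest fire time = 246 (job job_B)

Answer: 246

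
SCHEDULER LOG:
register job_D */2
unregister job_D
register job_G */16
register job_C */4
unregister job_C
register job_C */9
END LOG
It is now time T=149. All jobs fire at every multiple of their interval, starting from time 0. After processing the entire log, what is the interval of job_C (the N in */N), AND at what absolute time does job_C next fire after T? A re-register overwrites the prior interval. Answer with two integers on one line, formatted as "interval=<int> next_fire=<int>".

Op 1: register job_D */2 -> active={job_D:*/2}
Op 2: unregister job_D -> active={}
Op 3: register job_G */16 -> active={job_G:*/16}
Op 4: register job_C */4 -> active={job_C:*/4, job_G:*/16}
Op 5: unregister job_C -> active={job_G:*/16}
Op 6: register job_C */9 -> active={job_C:*/9, job_G:*/16}
Final interval of job_C = 9
Next fire of job_C after T=149: (149//9+1)*9 = 153

Answer: interval=9 next_fire=153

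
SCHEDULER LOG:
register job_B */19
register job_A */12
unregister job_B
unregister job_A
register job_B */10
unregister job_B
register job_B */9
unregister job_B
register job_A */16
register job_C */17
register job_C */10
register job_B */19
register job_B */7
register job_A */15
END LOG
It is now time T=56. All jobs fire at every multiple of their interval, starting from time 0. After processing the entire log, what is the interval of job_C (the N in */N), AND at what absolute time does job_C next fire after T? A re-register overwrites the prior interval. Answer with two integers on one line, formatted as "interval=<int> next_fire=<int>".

Op 1: register job_B */19 -> active={job_B:*/19}
Op 2: register job_A */12 -> active={job_A:*/12, job_B:*/19}
Op 3: unregister job_B -> active={job_A:*/12}
Op 4: unregister job_A -> active={}
Op 5: register job_B */10 -> active={job_B:*/10}
Op 6: unregister job_B -> active={}
Op 7: register job_B */9 -> active={job_B:*/9}
Op 8: unregister job_B -> active={}
Op 9: register job_A */16 -> active={job_A:*/16}
Op 10: register job_C */17 -> active={job_A:*/16, job_C:*/17}
Op 11: register job_C */10 -> active={job_A:*/16, job_C:*/10}
Op 12: register job_B */19 -> active={job_A:*/16, job_B:*/19, job_C:*/10}
Op 13: register job_B */7 -> active={job_A:*/16, job_B:*/7, job_C:*/10}
Op 14: register job_A */15 -> active={job_A:*/15, job_B:*/7, job_C:*/10}
Final interval of job_C = 10
Next fire of job_C after T=56: (56//10+1)*10 = 60

Answer: interval=10 next_fire=60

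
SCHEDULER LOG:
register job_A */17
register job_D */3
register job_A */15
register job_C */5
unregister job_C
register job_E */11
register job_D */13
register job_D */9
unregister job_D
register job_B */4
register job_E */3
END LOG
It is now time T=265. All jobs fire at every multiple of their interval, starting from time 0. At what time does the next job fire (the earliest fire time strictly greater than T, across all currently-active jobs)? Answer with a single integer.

Answer: 267

Derivation:
Op 1: register job_A */17 -> active={job_A:*/17}
Op 2: register job_D */3 -> active={job_A:*/17, job_D:*/3}
Op 3: register job_A */15 -> active={job_A:*/15, job_D:*/3}
Op 4: register job_C */5 -> active={job_A:*/15, job_C:*/5, job_D:*/3}
Op 5: unregister job_C -> active={job_A:*/15, job_D:*/3}
Op 6: register job_E */11 -> active={job_A:*/15, job_D:*/3, job_E:*/11}
Op 7: register job_D */13 -> active={job_A:*/15, job_D:*/13, job_E:*/11}
Op 8: register job_D */9 -> active={job_A:*/15, job_D:*/9, job_E:*/11}
Op 9: unregister job_D -> active={job_A:*/15, job_E:*/11}
Op 10: register job_B */4 -> active={job_A:*/15, job_B:*/4, job_E:*/11}
Op 11: register job_E */3 -> active={job_A:*/15, job_B:*/4, job_E:*/3}
  job_A: interval 15, next fire after T=265 is 270
  job_B: interval 4, next fire after T=265 is 268
  job_E: interval 3, next fire after T=265 is 267
Earliest fire time = 267 (job job_E)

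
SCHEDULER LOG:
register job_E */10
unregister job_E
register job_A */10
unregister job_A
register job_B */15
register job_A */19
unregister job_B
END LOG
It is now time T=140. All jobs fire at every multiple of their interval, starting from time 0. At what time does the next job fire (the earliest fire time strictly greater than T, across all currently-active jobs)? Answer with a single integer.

Op 1: register job_E */10 -> active={job_E:*/10}
Op 2: unregister job_E -> active={}
Op 3: register job_A */10 -> active={job_A:*/10}
Op 4: unregister job_A -> active={}
Op 5: register job_B */15 -> active={job_B:*/15}
Op 6: register job_A */19 -> active={job_A:*/19, job_B:*/15}
Op 7: unregister job_B -> active={job_A:*/19}
  job_A: interval 19, next fire after T=140 is 152
Earliest fire time = 152 (job job_A)

Answer: 152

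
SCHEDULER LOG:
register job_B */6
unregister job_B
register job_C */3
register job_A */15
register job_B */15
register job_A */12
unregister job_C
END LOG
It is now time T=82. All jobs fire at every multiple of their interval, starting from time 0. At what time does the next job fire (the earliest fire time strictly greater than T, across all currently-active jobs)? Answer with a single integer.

Answer: 84

Derivation:
Op 1: register job_B */6 -> active={job_B:*/6}
Op 2: unregister job_B -> active={}
Op 3: register job_C */3 -> active={job_C:*/3}
Op 4: register job_A */15 -> active={job_A:*/15, job_C:*/3}
Op 5: register job_B */15 -> active={job_A:*/15, job_B:*/15, job_C:*/3}
Op 6: register job_A */12 -> active={job_A:*/12, job_B:*/15, job_C:*/3}
Op 7: unregister job_C -> active={job_A:*/12, job_B:*/15}
  job_A: interval 12, next fire after T=82 is 84
  job_B: interval 15, next fire after T=82 is 90
Earliest fire time = 84 (job job_A)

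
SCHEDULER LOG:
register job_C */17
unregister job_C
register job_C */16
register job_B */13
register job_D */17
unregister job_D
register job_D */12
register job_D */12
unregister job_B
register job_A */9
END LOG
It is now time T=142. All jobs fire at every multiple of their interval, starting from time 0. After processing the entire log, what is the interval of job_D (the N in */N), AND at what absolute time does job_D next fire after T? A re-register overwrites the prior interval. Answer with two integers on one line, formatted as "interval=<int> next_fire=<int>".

Answer: interval=12 next_fire=144

Derivation:
Op 1: register job_C */17 -> active={job_C:*/17}
Op 2: unregister job_C -> active={}
Op 3: register job_C */16 -> active={job_C:*/16}
Op 4: register job_B */13 -> active={job_B:*/13, job_C:*/16}
Op 5: register job_D */17 -> active={job_B:*/13, job_C:*/16, job_D:*/17}
Op 6: unregister job_D -> active={job_B:*/13, job_C:*/16}
Op 7: register job_D */12 -> active={job_B:*/13, job_C:*/16, job_D:*/12}
Op 8: register job_D */12 -> active={job_B:*/13, job_C:*/16, job_D:*/12}
Op 9: unregister job_B -> active={job_C:*/16, job_D:*/12}
Op 10: register job_A */9 -> active={job_A:*/9, job_C:*/16, job_D:*/12}
Final interval of job_D = 12
Next fire of job_D after T=142: (142//12+1)*12 = 144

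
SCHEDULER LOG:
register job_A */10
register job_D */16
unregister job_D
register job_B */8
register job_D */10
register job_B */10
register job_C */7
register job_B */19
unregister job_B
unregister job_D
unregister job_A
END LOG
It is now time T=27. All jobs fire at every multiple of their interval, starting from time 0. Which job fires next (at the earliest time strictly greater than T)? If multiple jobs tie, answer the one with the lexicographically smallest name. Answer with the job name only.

Answer: job_C

Derivation:
Op 1: register job_A */10 -> active={job_A:*/10}
Op 2: register job_D */16 -> active={job_A:*/10, job_D:*/16}
Op 3: unregister job_D -> active={job_A:*/10}
Op 4: register job_B */8 -> active={job_A:*/10, job_B:*/8}
Op 5: register job_D */10 -> active={job_A:*/10, job_B:*/8, job_D:*/10}
Op 6: register job_B */10 -> active={job_A:*/10, job_B:*/10, job_D:*/10}
Op 7: register job_C */7 -> active={job_A:*/10, job_B:*/10, job_C:*/7, job_D:*/10}
Op 8: register job_B */19 -> active={job_A:*/10, job_B:*/19, job_C:*/7, job_D:*/10}
Op 9: unregister job_B -> active={job_A:*/10, job_C:*/7, job_D:*/10}
Op 10: unregister job_D -> active={job_A:*/10, job_C:*/7}
Op 11: unregister job_A -> active={job_C:*/7}
  job_C: interval 7, next fire after T=27 is 28
Earliest = 28, winner (lex tiebreak) = job_C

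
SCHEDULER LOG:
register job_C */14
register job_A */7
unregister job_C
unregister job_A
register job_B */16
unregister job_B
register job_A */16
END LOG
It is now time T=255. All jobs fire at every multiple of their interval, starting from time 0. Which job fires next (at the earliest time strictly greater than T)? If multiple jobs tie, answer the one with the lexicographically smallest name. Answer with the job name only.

Answer: job_A

Derivation:
Op 1: register job_C */14 -> active={job_C:*/14}
Op 2: register job_A */7 -> active={job_A:*/7, job_C:*/14}
Op 3: unregister job_C -> active={job_A:*/7}
Op 4: unregister job_A -> active={}
Op 5: register job_B */16 -> active={job_B:*/16}
Op 6: unregister job_B -> active={}
Op 7: register job_A */16 -> active={job_A:*/16}
  job_A: interval 16, next fire after T=255 is 256
Earliest = 256, winner (lex tiebreak) = job_A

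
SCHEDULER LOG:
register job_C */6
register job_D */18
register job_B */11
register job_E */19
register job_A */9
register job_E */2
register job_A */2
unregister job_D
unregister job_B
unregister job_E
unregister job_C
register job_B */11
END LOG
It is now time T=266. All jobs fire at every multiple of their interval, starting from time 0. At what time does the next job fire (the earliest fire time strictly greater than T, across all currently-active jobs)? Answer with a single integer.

Op 1: register job_C */6 -> active={job_C:*/6}
Op 2: register job_D */18 -> active={job_C:*/6, job_D:*/18}
Op 3: register job_B */11 -> active={job_B:*/11, job_C:*/6, job_D:*/18}
Op 4: register job_E */19 -> active={job_B:*/11, job_C:*/6, job_D:*/18, job_E:*/19}
Op 5: register job_A */9 -> active={job_A:*/9, job_B:*/11, job_C:*/6, job_D:*/18, job_E:*/19}
Op 6: register job_E */2 -> active={job_A:*/9, job_B:*/11, job_C:*/6, job_D:*/18, job_E:*/2}
Op 7: register job_A */2 -> active={job_A:*/2, job_B:*/11, job_C:*/6, job_D:*/18, job_E:*/2}
Op 8: unregister job_D -> active={job_A:*/2, job_B:*/11, job_C:*/6, job_E:*/2}
Op 9: unregister job_B -> active={job_A:*/2, job_C:*/6, job_E:*/2}
Op 10: unregister job_E -> active={job_A:*/2, job_C:*/6}
Op 11: unregister job_C -> active={job_A:*/2}
Op 12: register job_B */11 -> active={job_A:*/2, job_B:*/11}
  job_A: interval 2, next fire after T=266 is 268
  job_B: interval 11, next fire after T=266 is 275
Earliest fire time = 268 (job job_A)

Answer: 268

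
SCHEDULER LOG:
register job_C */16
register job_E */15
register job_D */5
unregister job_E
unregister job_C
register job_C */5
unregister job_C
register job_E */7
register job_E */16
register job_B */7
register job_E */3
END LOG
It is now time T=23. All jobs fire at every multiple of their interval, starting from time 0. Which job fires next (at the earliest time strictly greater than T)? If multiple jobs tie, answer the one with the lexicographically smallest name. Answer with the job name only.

Answer: job_E

Derivation:
Op 1: register job_C */16 -> active={job_C:*/16}
Op 2: register job_E */15 -> active={job_C:*/16, job_E:*/15}
Op 3: register job_D */5 -> active={job_C:*/16, job_D:*/5, job_E:*/15}
Op 4: unregister job_E -> active={job_C:*/16, job_D:*/5}
Op 5: unregister job_C -> active={job_D:*/5}
Op 6: register job_C */5 -> active={job_C:*/5, job_D:*/5}
Op 7: unregister job_C -> active={job_D:*/5}
Op 8: register job_E */7 -> active={job_D:*/5, job_E:*/7}
Op 9: register job_E */16 -> active={job_D:*/5, job_E:*/16}
Op 10: register job_B */7 -> active={job_B:*/7, job_D:*/5, job_E:*/16}
Op 11: register job_E */3 -> active={job_B:*/7, job_D:*/5, job_E:*/3}
  job_B: interval 7, next fire after T=23 is 28
  job_D: interval 5, next fire after T=23 is 25
  job_E: interval 3, next fire after T=23 is 24
Earliest = 24, winner (lex tiebreak) = job_E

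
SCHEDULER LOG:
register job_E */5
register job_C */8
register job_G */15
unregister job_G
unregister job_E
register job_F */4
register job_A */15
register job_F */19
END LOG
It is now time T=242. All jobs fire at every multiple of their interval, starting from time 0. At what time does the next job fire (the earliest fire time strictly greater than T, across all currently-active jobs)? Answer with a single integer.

Answer: 247

Derivation:
Op 1: register job_E */5 -> active={job_E:*/5}
Op 2: register job_C */8 -> active={job_C:*/8, job_E:*/5}
Op 3: register job_G */15 -> active={job_C:*/8, job_E:*/5, job_G:*/15}
Op 4: unregister job_G -> active={job_C:*/8, job_E:*/5}
Op 5: unregister job_E -> active={job_C:*/8}
Op 6: register job_F */4 -> active={job_C:*/8, job_F:*/4}
Op 7: register job_A */15 -> active={job_A:*/15, job_C:*/8, job_F:*/4}
Op 8: register job_F */19 -> active={job_A:*/15, job_C:*/8, job_F:*/19}
  job_A: interval 15, next fire after T=242 is 255
  job_C: interval 8, next fire after T=242 is 248
  job_F: interval 19, next fire after T=242 is 247
Earliest fire time = 247 (job job_F)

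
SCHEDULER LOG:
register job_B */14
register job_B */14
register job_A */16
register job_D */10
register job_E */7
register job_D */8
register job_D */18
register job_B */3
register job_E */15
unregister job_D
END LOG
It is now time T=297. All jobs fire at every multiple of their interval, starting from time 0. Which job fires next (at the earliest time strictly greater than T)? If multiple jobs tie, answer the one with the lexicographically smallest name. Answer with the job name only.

Op 1: register job_B */14 -> active={job_B:*/14}
Op 2: register job_B */14 -> active={job_B:*/14}
Op 3: register job_A */16 -> active={job_A:*/16, job_B:*/14}
Op 4: register job_D */10 -> active={job_A:*/16, job_B:*/14, job_D:*/10}
Op 5: register job_E */7 -> active={job_A:*/16, job_B:*/14, job_D:*/10, job_E:*/7}
Op 6: register job_D */8 -> active={job_A:*/16, job_B:*/14, job_D:*/8, job_E:*/7}
Op 7: register job_D */18 -> active={job_A:*/16, job_B:*/14, job_D:*/18, job_E:*/7}
Op 8: register job_B */3 -> active={job_A:*/16, job_B:*/3, job_D:*/18, job_E:*/7}
Op 9: register job_E */15 -> active={job_A:*/16, job_B:*/3, job_D:*/18, job_E:*/15}
Op 10: unregister job_D -> active={job_A:*/16, job_B:*/3, job_E:*/15}
  job_A: interval 16, next fire after T=297 is 304
  job_B: interval 3, next fire after T=297 is 300
  job_E: interval 15, next fire after T=297 is 300
Earliest = 300, winner (lex tiebreak) = job_B

Answer: job_B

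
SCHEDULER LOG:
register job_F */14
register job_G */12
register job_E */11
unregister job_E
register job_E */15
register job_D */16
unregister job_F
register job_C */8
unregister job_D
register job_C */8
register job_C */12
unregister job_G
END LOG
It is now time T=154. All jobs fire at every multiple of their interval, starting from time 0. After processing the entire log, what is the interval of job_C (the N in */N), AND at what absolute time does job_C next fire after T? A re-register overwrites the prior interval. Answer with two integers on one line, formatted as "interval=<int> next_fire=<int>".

Answer: interval=12 next_fire=156

Derivation:
Op 1: register job_F */14 -> active={job_F:*/14}
Op 2: register job_G */12 -> active={job_F:*/14, job_G:*/12}
Op 3: register job_E */11 -> active={job_E:*/11, job_F:*/14, job_G:*/12}
Op 4: unregister job_E -> active={job_F:*/14, job_G:*/12}
Op 5: register job_E */15 -> active={job_E:*/15, job_F:*/14, job_G:*/12}
Op 6: register job_D */16 -> active={job_D:*/16, job_E:*/15, job_F:*/14, job_G:*/12}
Op 7: unregister job_F -> active={job_D:*/16, job_E:*/15, job_G:*/12}
Op 8: register job_C */8 -> active={job_C:*/8, job_D:*/16, job_E:*/15, job_G:*/12}
Op 9: unregister job_D -> active={job_C:*/8, job_E:*/15, job_G:*/12}
Op 10: register job_C */8 -> active={job_C:*/8, job_E:*/15, job_G:*/12}
Op 11: register job_C */12 -> active={job_C:*/12, job_E:*/15, job_G:*/12}
Op 12: unregister job_G -> active={job_C:*/12, job_E:*/15}
Final interval of job_C = 12
Next fire of job_C after T=154: (154//12+1)*12 = 156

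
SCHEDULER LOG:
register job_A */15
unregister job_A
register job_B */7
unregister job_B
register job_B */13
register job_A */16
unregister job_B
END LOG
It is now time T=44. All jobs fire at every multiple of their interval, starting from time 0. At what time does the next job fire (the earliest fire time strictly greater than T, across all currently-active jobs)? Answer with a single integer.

Op 1: register job_A */15 -> active={job_A:*/15}
Op 2: unregister job_A -> active={}
Op 3: register job_B */7 -> active={job_B:*/7}
Op 4: unregister job_B -> active={}
Op 5: register job_B */13 -> active={job_B:*/13}
Op 6: register job_A */16 -> active={job_A:*/16, job_B:*/13}
Op 7: unregister job_B -> active={job_A:*/16}
  job_A: interval 16, next fire after T=44 is 48
Earliest fire time = 48 (job job_A)

Answer: 48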